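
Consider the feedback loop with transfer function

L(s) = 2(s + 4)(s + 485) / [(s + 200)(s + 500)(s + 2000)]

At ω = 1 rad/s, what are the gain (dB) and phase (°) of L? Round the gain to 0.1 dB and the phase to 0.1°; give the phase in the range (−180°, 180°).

At s = jω = j1:
zero (s+4): 4 + j1 → |·| = √(4²+1²) = √17 ≈ 4.1231, ∠ = arctan(1/4) ≈ 14.04°
zero (s+485): 485 + j1 → |·| = √(485²+1²) = √235226 ≈ 485, ∠ = arctan(1/485) ≈ 0.12°
pole (s+200): 200 + j1 → |·| = √(200²+1²) = √40001 ≈ 200, ∠ = arctan(1/200) ≈ 0.29°
pole (s+500): 500 + j1 → |·| = √(500²+1²) = √250001 ≈ 500, ∠ = arctan(1/500) ≈ 0.11°
pole (s+2000): 2000 + j1 → |·| = √(2000²+1²) = √4000001 ≈ 2000, ∠ = arctan(1/2000) ≈ 0.03°
|L| = 2 · 1999.7 / 2e+08 ≈ 1.9997e-05
Gain = 20 log₁₀(1.9997e-05) ≈ -93.98 dB
∠L = 14.16° − 0.43° = 13.73°

-94.0 dB, 13.7°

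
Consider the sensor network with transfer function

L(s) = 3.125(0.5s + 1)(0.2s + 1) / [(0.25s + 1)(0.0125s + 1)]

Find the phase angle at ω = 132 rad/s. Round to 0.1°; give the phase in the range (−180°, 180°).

At ω = 132 rad/s:
zero (1 + j132·0.5) = 1 + j66 → |·| ≈ 66.008, ∠ ≈ 89.13°
zero (1 + j132·0.2) = 1 + j26.4 → |·| ≈ 26.419, ∠ ≈ 87.83°
pole (1 + j132·0.25) = 1 + j33 → |·| ≈ 33.015, ∠ ≈ 88.26°
pole (1 + j132·0.0125) = 1 + j1.65 → |·| ≈ 1.9294, ∠ ≈ 58.78°
∠L = (89.13° + 87.83°) − (88.26° + 58.78°) = 29.92°

29.9°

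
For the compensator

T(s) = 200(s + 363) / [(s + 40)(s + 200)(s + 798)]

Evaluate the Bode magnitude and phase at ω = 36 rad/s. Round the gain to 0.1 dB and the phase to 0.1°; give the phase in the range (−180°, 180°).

-41.6 dB, -49.1°

At s = jω = j36:
zero (s+363): 363 + j36 → |·| = √(363²+36²) = √133065 ≈ 364.78, ∠ = arctan(36/363) ≈ 5.66°
pole (s+40): 40 + j36 → |·| = √(40²+36²) = √2896 ≈ 53.814, ∠ = arctan(36/40) ≈ 41.99°
pole (s+200): 200 + j36 → |·| = √(200²+36²) = √41296 ≈ 203.21, ∠ = arctan(36/200) ≈ 10.20°
pole (s+798): 798 + j36 → |·| = √(798²+36²) = √638100 ≈ 798.81, ∠ = arctan(36/798) ≈ 2.58°
|T| = 200 · 364.78 / 8.7354e+06 ≈ 0.0083518
Gain = 20 log₁₀(0.0083518) ≈ -41.56 dB
∠T = 5.66° − 54.77° = -49.11°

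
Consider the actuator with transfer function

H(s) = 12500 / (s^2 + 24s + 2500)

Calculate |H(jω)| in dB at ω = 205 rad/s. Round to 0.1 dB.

At s = jω = j205:
quadratic: (j205)² + 24·j205 + 2500 = -39525 + j4920 → |·| ≈ 39830, ∠ ≈ 172.90°
|H| = 12500 / 39830 ≈ 0.31383
Gain = 20 log₁₀(0.31383) ≈ -10.07 dB

-10.1 dB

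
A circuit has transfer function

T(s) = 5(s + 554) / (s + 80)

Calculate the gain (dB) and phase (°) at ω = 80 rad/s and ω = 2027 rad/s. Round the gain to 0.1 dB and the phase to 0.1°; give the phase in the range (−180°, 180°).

ω = 80: 27.9 dB, -36.8°; ω = 2027: 14.3 dB, -13.0°

At s = jω = j80:
zero (s+554): 554 + j80 → |·| = √(554²+80²) = √313316 ≈ 559.75, ∠ = arctan(80/554) ≈ 8.22°
pole (s+80): 80 + j80 → |·| = √(80²+80²) = √12800 ≈ 113.14, ∠ = arctan(80/80) ≈ 45.00°
|T| = 5 · 559.75 / 113.14 ≈ 24.737
Gain = 20 log₁₀(24.737) ≈ 27.87 dB
∠T = 8.22° − 45.00° = -36.78°

At s = jω = j2027:
zero (s+554): 554 + j2027 → |·| = √(554²+2027²) = √4415645 ≈ 2101.3, ∠ = arctan(2027/554) ≈ 74.71°
pole (s+80): 80 + j2027 → |·| = √(80²+2027²) = √4115129 ≈ 2028.6, ∠ = arctan(2027/80) ≈ 87.74°
|T| = 5 · 2101.3 / 2028.6 ≈ 5.1792
Gain = 20 log₁₀(5.1792) ≈ 14.29 dB
∠T = 74.71° − 87.74° = -13.03°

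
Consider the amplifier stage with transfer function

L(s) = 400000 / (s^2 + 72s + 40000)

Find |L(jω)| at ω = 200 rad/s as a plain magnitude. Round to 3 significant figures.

27.8

At s = jω = j200:
quadratic: (j200)² + 72·j200 + 40000 = 0 + j14400 → |·| ≈ 14400, ∠ ≈ 90.00°
|L| = 400000 / 14400 ≈ 27.778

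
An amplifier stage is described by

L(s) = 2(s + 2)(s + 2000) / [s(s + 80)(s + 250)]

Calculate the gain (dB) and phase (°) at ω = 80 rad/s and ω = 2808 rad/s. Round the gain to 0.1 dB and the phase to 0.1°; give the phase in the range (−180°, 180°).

ω = 80: -17.4 dB, -61.9°; ω = 2808: -61.2 dB, -118.8°

At s = jω = j80:
zero (s+2): 2 + j80 → |·| = √(2²+80²) = √6404 ≈ 80.025, ∠ = arctan(80/2) ≈ 88.57°
zero (s+2000): 2000 + j80 → |·| = √(2000²+80²) = √4006400 ≈ 2001.6, ∠ = arctan(80/2000) ≈ 2.29°
pole (s+80): 80 + j80 → |·| = √(80²+80²) = √12800 ≈ 113.14, ∠ = arctan(80/80) ≈ 45.00°
pole (s+250): 250 + j80 → |·| = √(250²+80²) = √68900 ≈ 262.49, ∠ = arctan(80/250) ≈ 17.74°
pole at origin: |s| = 80, ∠ = 90.00° (in denominator)
|L| = 2 · 1.6018e+05 / 2.3758e+06 ≈ 0.13484
Gain = 20 log₁₀(0.13484) ≈ -17.40 dB
∠L = 90.86° − 152.74° = -61.88°

At s = jω = j2808:
zero (s+2): 2 + j2808 → |·| = √(2²+2808²) = √7884868 ≈ 2808, ∠ = arctan(2808/2) ≈ 89.96°
zero (s+2000): 2000 + j2808 → |·| = √(2000²+2808²) = √11884864 ≈ 3447.4, ∠ = arctan(2808/2000) ≈ 54.54°
pole (s+80): 80 + j2808 → |·| = √(80²+2808²) = √7891264 ≈ 2809.1, ∠ = arctan(2808/80) ≈ 88.37°
pole (s+250): 250 + j2808 → |·| = √(250²+2808²) = √7947364 ≈ 2819.1, ∠ = arctan(2808/250) ≈ 84.91°
pole at origin: |s| = 2808, ∠ = 90.00° (in denominator)
|L| = 2 · 9.6803e+06 / 2.2237e+10 ≈ 0.00087065
Gain = 20 log₁₀(0.00087065) ≈ -61.20 dB
∠L = 144.50° − 263.28° = -118.78°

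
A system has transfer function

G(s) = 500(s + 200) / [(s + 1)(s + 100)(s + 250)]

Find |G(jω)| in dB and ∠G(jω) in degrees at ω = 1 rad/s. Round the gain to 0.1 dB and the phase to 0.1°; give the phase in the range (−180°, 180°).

At s = jω = j1:
zero (s+200): 200 + j1 → |·| = √(200²+1²) = √40001 ≈ 200, ∠ = arctan(1/200) ≈ 0.29°
pole (s+1): 1 + j1 → |·| = √(1²+1²) = √2 ≈ 1.4142, ∠ = arctan(1/1) ≈ 45.00°
pole (s+100): 100 + j1 → |·| = √(100²+1²) = √10001 ≈ 100, ∠ = arctan(1/100) ≈ 0.57°
pole (s+250): 250 + j1 → |·| = √(250²+1²) = √62501 ≈ 250, ∠ = arctan(1/250) ≈ 0.23°
|G| = 500 · 200 / 35355 ≈ 2.8285
Gain = 20 log₁₀(2.8285) ≈ 9.03 dB
∠G = 0.29° − 45.80° = -45.51°

9.0 dB, -45.5°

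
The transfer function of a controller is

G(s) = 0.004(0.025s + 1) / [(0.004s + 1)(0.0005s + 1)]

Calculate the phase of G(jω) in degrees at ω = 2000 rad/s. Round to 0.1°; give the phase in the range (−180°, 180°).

At ω = 2000 rad/s:
zero (1 + j2000·0.025) = 1 + j50 → |·| ≈ 50.01, ∠ ≈ 88.85°
pole (1 + j2000·0.004) = 1 + j8 → |·| ≈ 8.0623, ∠ ≈ 82.87°
pole (1 + j2000·0.0005) = 1 + j1 → |·| ≈ 1.4142, ∠ ≈ 45.00°
∠G = (88.85°) − (82.87° + 45.00°) = -39.02°

-39.0°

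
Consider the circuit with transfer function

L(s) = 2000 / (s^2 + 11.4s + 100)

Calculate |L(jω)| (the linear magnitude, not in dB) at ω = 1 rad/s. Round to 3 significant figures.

20.1

At s = jω = j1:
quadratic: (j1)² + 11.4·j1 + 100 = 99 + j11.4 → |·| ≈ 99.654, ∠ ≈ 6.57°
|L| = 2000 / 99.654 ≈ 20.069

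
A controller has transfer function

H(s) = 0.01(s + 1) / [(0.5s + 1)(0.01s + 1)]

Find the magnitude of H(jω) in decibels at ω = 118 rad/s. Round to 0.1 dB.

At ω = 118 rad/s:
zero (1 + j118·1) = 1 + j118 → |·| ≈ 118, ∠ ≈ 89.51°
pole (1 + j118·0.5) = 1 + j59 → |·| ≈ 59.008, ∠ ≈ 89.03°
pole (1 + j118·0.01) = 1 + j1.18 → |·| ≈ 1.5467, ∠ ≈ 49.72°
|H| = 0.01 · 118 / (59.008 · 1.5467) ≈ 0.012929
Gain = 20 log₁₀(0.012929) ≈ -37.77 dB

-37.8 dB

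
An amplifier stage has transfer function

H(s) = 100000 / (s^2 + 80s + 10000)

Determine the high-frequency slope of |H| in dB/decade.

-40 dB/decade

Each pole contributes −20 dB/decade at high frequency; each zero contributes +20 dB/decade.
Net: 0 zero(s) − 2 pole(s) → -40 dB/decade.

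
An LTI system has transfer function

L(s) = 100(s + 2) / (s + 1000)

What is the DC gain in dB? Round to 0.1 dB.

-14.0 dB

L(0) = 100·2 / (1000) = 0.2
20 log₁₀(0.2) ≈ -13.98 dB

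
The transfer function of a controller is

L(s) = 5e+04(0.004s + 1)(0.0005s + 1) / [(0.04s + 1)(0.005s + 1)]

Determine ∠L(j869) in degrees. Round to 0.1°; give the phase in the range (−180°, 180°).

-68.0°

At ω = 869 rad/s:
zero (1 + j869·0.004) = 1 + j3.476 → |·| ≈ 3.617, ∠ ≈ 73.95°
zero (1 + j869·0.0005) = 1 + j0.4345 → |·| ≈ 1.0903, ∠ ≈ 23.48°
pole (1 + j869·0.04) = 1 + j34.76 → |·| ≈ 34.774, ∠ ≈ 88.35°
pole (1 + j869·0.005) = 1 + j4.345 → |·| ≈ 4.4586, ∠ ≈ 77.04°
∠L = (73.95° + 23.48°) − (88.35° + 77.04°) = -67.96°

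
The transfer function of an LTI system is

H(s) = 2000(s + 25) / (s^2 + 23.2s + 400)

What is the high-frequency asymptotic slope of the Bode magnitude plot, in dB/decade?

-20 dB/decade

Each pole contributes −20 dB/decade at high frequency; each zero contributes +20 dB/decade.
Net: 1 zero(s) − 2 pole(s) → -20 dB/decade.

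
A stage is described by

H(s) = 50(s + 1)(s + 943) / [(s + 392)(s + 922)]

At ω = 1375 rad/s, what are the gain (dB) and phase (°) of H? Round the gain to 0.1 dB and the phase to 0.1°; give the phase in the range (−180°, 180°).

33.7 dB, 15.3°

At s = jω = j1375:
zero (s+1): 1 + j1375 → |·| = √(1²+1375²) = √1890626 ≈ 1375, ∠ = arctan(1375/1) ≈ 89.96°
zero (s+943): 943 + j1375 → |·| = √(943²+1375²) = √2779874 ≈ 1667.3, ∠ = arctan(1375/943) ≈ 55.56°
pole (s+392): 392 + j1375 → |·| = √(392²+1375²) = √2044289 ≈ 1429.8, ∠ = arctan(1375/392) ≈ 74.09°
pole (s+922): 922 + j1375 → |·| = √(922²+1375²) = √2740709 ≈ 1655.5, ∠ = arctan(1375/922) ≈ 56.16°
|H| = 50 · 2.2925e+06 / 2.367e+06 ≈ 48.426
Gain = 20 log₁₀(48.426) ≈ 33.70 dB
∠H = 145.52° − 130.25° = 15.27°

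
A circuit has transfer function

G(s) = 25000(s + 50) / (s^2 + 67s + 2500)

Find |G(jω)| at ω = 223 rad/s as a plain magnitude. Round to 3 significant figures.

At s = jω = j223:
zero (s+50): 50 + j223 → |·| = √(50²+223²) = √52229 ≈ 228.54, ∠ = arctan(223/50) ≈ 77.36°
quadratic: (j223)² + 67·j223 + 2500 = -47229 + j14941 → |·| ≈ 49536, ∠ ≈ 162.45°
|G| = 25000 · 228.54 / 49536 ≈ 115.34

115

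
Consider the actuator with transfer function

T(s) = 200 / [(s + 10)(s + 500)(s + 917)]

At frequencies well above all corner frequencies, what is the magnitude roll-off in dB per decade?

-60 dB/decade

Each pole contributes −20 dB/decade at high frequency; each zero contributes +20 dB/decade.
Net: 0 zero(s) − 3 pole(s) → -60 dB/decade.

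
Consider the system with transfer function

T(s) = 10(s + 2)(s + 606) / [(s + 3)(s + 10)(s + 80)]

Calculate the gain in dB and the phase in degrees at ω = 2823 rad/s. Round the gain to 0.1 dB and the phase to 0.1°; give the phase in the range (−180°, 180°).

-48.8 dB, -100.3°

At s = jω = j2823:
zero (s+2): 2 + j2823 → |·| = √(2²+2823²) = √7969333 ≈ 2823, ∠ = arctan(2823/2) ≈ 89.96°
zero (s+606): 606 + j2823 → |·| = √(606²+2823²) = √8336565 ≈ 2887.3, ∠ = arctan(2823/606) ≈ 77.88°
pole (s+3): 3 + j2823 → |·| = √(3²+2823²) = √7969338 ≈ 2823, ∠ = arctan(2823/3) ≈ 89.94°
pole (s+10): 10 + j2823 → |·| = √(10²+2823²) = √7969429 ≈ 2823, ∠ = arctan(2823/10) ≈ 89.80°
pole (s+80): 80 + j2823 → |·| = √(80²+2823²) = √7975729 ≈ 2824.1, ∠ = arctan(2823/80) ≈ 88.38°
|T| = 10 · 8.1508e+06 / 2.2506e+10 ≈ 0.0036216
Gain = 20 log₁₀(0.0036216) ≈ -48.82 dB
∠T = 167.84° − 268.12° = -100.28°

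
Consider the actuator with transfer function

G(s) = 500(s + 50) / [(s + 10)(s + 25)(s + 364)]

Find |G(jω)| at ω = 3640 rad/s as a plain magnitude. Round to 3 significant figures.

3.76e-05

At s = jω = j3640:
zero (s+50): 50 + j3640 → |·| = √(50²+3640²) = √13252100 ≈ 3640.3, ∠ = arctan(3640/50) ≈ 89.21°
pole (s+10): 10 + j3640 → |·| = √(10²+3640²) = √13249700 ≈ 3640, ∠ = arctan(3640/10) ≈ 89.84°
pole (s+25): 25 + j3640 → |·| = √(25²+3640²) = √13250225 ≈ 3640.1, ∠ = arctan(3640/25) ≈ 89.61°
pole (s+364): 364 + j3640 → |·| = √(364²+3640²) = √13382096 ≈ 3658.2, ∠ = arctan(3640/364) ≈ 84.29°
|G| = 500 · 3640.3 / 4.8471e+10 ≈ 3.7551e-05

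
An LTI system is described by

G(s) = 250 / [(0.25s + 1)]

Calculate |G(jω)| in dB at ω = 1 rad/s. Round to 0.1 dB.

47.7 dB

At ω = 1 rad/s:
pole (1 + j1·0.25) = 1 + j0.25 → |·| ≈ 1.0308, ∠ ≈ 14.04°
|G| = 250 · 1 / (1.0308) ≈ 242.53
Gain = 20 log₁₀(242.53) ≈ 47.70 dB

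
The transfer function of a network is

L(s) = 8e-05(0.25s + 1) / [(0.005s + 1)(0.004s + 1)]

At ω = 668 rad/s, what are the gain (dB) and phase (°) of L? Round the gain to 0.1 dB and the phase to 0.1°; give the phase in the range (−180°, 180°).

-57.4 dB, -53.2°

At ω = 668 rad/s:
zero (1 + j668·0.25) = 1 + j167 → |·| ≈ 167, ∠ ≈ 89.66°
pole (1 + j668·0.005) = 1 + j3.34 → |·| ≈ 3.4865, ∠ ≈ 73.33°
pole (1 + j668·0.004) = 1 + j2.672 → |·| ≈ 2.853, ∠ ≈ 69.48°
|L| = 8e-05 · 167 / (3.4865 · 2.853) ≈ 0.0013431
Gain = 20 log₁₀(0.0013431) ≈ -57.44 dB
∠L = (89.66°) − (73.33° + 69.48°) = -53.15°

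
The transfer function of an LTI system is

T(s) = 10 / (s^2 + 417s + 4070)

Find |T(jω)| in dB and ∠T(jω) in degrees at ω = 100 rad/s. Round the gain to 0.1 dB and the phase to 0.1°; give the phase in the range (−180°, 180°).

-72.5 dB, -98.1°

Substitute s = j100:
Numerator: 10 = 10 + j0
Denominator: (j100)^2 + 417(j100) + 4070 = -5930 + j41700
|N| = √(10² + 0²) ≈ 10, ∠N ≈ 0.00°
|D| = √(5930² + 41700²) ≈ 42120, ∠D ≈ 98.09°
|T| = 10 / 42120 ≈ 0.00023742
Gain = 20 log₁₀(0.00023742) ≈ -72.49 dB
∠T = 0.00° − 98.09° = -98.09°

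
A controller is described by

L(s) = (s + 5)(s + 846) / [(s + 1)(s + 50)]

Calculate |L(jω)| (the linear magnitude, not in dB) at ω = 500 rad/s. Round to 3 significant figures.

1.96

At s = jω = j500:
zero (s+5): 5 + j500 → |·| = √(5²+500²) = √250025 ≈ 500.02, ∠ = arctan(500/5) ≈ 89.43°
zero (s+846): 846 + j500 → |·| = √(846²+500²) = √965716 ≈ 982.71, ∠ = arctan(500/846) ≈ 30.58°
pole (s+1): 1 + j500 → |·| = √(1²+500²) = √250001 ≈ 500, ∠ = arctan(500/1) ≈ 89.89°
pole (s+50): 50 + j500 → |·| = √(50²+500²) = √252500 ≈ 502.49, ∠ = arctan(500/50) ≈ 84.29°
|L| = 1 · 4.9137e+05 / 2.5124e+05 ≈ 1.9558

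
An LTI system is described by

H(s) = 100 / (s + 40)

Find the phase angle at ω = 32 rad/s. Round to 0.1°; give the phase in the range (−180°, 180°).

-38.7°

At s = jω = j32:
pole (s+40): 40 + j32 → |·| = √(40²+32²) = √2624 ≈ 51.225, ∠ = arctan(32/40) ≈ 38.66°
∠H = 0.00° − 38.66° = -38.66°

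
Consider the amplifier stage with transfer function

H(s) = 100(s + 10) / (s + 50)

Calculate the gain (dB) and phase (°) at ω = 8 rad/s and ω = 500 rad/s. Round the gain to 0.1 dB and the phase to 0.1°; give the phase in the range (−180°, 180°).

ω = 8: 28.1 dB, 29.6°; ω = 500: 40.0 dB, 4.6°

At s = jω = j8:
zero (s+10): 10 + j8 → |·| = √(10²+8²) = √164 ≈ 12.806, ∠ = arctan(8/10) ≈ 38.66°
pole (s+50): 50 + j8 → |·| = √(50²+8²) = √2564 ≈ 50.636, ∠ = arctan(8/50) ≈ 9.09°
|H| = 100 · 12.806 / 50.636 ≈ 25.29
Gain = 20 log₁₀(25.29) ≈ 28.06 dB
∠H = 38.66° − 9.09° = 29.57°

At s = jω = j500:
zero (s+10): 10 + j500 → |·| = √(10²+500²) = √250100 ≈ 500.1, ∠ = arctan(500/10) ≈ 88.85°
pole (s+50): 50 + j500 → |·| = √(50²+500²) = √252500 ≈ 502.49, ∠ = arctan(500/50) ≈ 84.29°
|H| = 100 · 500.1 / 502.49 ≈ 99.524
Gain = 20 log₁₀(99.524) ≈ 39.96 dB
∠H = 88.85° − 84.29° = 4.56°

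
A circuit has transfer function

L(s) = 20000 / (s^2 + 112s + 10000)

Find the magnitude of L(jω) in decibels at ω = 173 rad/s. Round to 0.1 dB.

-2.9 dB

At s = jω = j173:
quadratic: (j173)² + 112·j173 + 10000 = -19929 + j19376 → |·| ≈ 27796, ∠ ≈ 135.81°
|L| = 20000 / 27796 ≈ 0.71953
Gain = 20 log₁₀(0.71953) ≈ -2.86 dB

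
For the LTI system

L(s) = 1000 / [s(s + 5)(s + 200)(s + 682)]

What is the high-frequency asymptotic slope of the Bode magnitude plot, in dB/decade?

Each pole contributes −20 dB/decade at high frequency; each zero contributes +20 dB/decade.
Net: 0 zero(s) − 4 pole(s) → -80 dB/decade.

-80 dB/decade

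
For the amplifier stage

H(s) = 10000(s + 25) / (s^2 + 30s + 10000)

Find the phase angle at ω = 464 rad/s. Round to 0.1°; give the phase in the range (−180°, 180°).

At s = jω = j464:
zero (s+25): 25 + j464 → |·| = √(25²+464²) = √215921 ≈ 464.67, ∠ = arctan(464/25) ≈ 86.92°
quadratic: (j464)² + 30·j464 + 10000 = -205296 + j13920 → |·| ≈ 2.0577e+05, ∠ ≈ 176.12°
∠H = 86.92° − 176.12° = -89.20°

-89.2°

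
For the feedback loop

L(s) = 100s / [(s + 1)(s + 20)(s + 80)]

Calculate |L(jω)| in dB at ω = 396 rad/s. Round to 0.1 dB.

-64.1 dB

At s = jω = j396:
zero at origin: s = j396 → |·| = 396, ∠ = 90.00°
pole (s+1): 1 + j396 → |·| = √(1²+396²) = √156817 ≈ 396, ∠ = arctan(396/1) ≈ 89.86°
pole (s+20): 20 + j396 → |·| = √(20²+396²) = √157216 ≈ 396.5, ∠ = arctan(396/20) ≈ 87.11°
pole (s+80): 80 + j396 → |·| = √(80²+396²) = √163216 ≈ 404, ∠ = arctan(396/80) ≈ 78.58°
|L| = 100 · 396 / 6.3434e+07 ≈ 0.00062427
Gain = 20 log₁₀(0.00062427) ≈ -64.09 dB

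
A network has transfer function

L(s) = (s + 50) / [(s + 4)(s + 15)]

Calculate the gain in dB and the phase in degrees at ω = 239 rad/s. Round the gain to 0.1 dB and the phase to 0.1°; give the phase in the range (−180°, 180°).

At s = jω = j239:
zero (s+50): 50 + j239 → |·| = √(50²+239²) = √59621 ≈ 244.17, ∠ = arctan(239/50) ≈ 78.18°
pole (s+4): 4 + j239 → |·| = √(4²+239²) = √57137 ≈ 239.03, ∠ = arctan(239/4) ≈ 89.04°
pole (s+15): 15 + j239 → |·| = √(15²+239²) = √57346 ≈ 239.47, ∠ = arctan(239/15) ≈ 86.41°
|L| = 1 · 244.17 / 57241 ≈ 0.0042656
Gain = 20 log₁₀(0.0042656) ≈ -47.40 dB
∠L = 78.18° − 175.45° = -97.27°

-47.4 dB, -97.3°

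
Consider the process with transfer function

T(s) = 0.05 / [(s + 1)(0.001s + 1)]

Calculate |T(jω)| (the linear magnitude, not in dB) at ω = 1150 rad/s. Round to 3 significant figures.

At ω = 1150 rad/s:
pole (1 + j1150·1) = 1 + j1150 → |·| ≈ 1150, ∠ ≈ 89.95°
pole (1 + j1150·0.001) = 1 + j1.15 → |·| ≈ 1.524, ∠ ≈ 48.99°
|T| = 0.05 · 1 / (1150 · 1.524) ≈ 2.8529e-05

2.85e-05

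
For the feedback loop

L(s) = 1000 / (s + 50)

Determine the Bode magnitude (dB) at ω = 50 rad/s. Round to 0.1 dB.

At s = jω = j50:
pole (s+50): 50 + j50 → |·| = √(50²+50²) = √5000 ≈ 70.711, ∠ = arctan(50/50) ≈ 45.00°
|L| = 1000 / 70.711 ≈ 14.142
Gain = 20 log₁₀(14.142) ≈ 23.01 dB

23.0 dB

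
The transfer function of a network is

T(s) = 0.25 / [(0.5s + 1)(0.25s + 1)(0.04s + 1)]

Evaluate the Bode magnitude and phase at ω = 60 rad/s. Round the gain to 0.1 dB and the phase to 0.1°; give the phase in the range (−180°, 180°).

-73.4 dB, 118.3°

At ω = 60 rad/s:
pole (1 + j60·0.5) = 1 + j30 → |·| ≈ 30.017, ∠ ≈ 88.09°
pole (1 + j60·0.25) = 1 + j15 → |·| ≈ 15.033, ∠ ≈ 86.19°
pole (1 + j60·0.04) = 1 + j2.4 → |·| ≈ 2.6, ∠ ≈ 67.38°
|T| = 0.25 · 1 / (30.017 · 15.033 · 2.6) ≈ 0.00021309
Gain = 20 log₁₀(0.00021309) ≈ -73.43 dB
∠T = (0°) − (88.09° + 86.19° + 67.38°) = -241.66° ≡ 118.34° (principal value)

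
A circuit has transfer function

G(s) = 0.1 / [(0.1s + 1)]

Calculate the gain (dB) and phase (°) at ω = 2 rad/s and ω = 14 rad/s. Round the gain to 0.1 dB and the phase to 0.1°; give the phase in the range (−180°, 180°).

ω = 2: -20.2 dB, -11.3°; ω = 14: -24.7 dB, -54.5°

At ω = 2 rad/s:
pole (1 + j2·0.1) = 1 + j0.2 → |·| ≈ 1.0198, ∠ ≈ 11.31°
|G| = 0.1 · 1 / (1.0198) ≈ 0.098058
Gain = 20 log₁₀(0.098058) ≈ -20.17 dB
∠G = (0°) − (11.31°) = -11.31°

At ω = 14 rad/s:
pole (1 + j14·0.1) = 1 + j1.4 → |·| ≈ 1.7205, ∠ ≈ 54.46°
|G| = 0.1 · 1 / (1.7205) ≈ 0.058123
Gain = 20 log₁₀(0.058123) ≈ -24.71 dB
∠G = (0°) − (54.46°) = -54.46°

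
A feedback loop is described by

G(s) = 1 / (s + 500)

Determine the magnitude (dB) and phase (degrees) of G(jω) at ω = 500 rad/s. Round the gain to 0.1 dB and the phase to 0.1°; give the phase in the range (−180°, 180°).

Substitute s = j500:
Numerator: 1 = 1 + j0
Denominator: (j500) + 500 = 500 + j500
|N| = √(1² + 0²) ≈ 1, ∠N ≈ 0.00°
|D| = √(500² + 500²) ≈ 707.11, ∠D ≈ 45.00°
|G| = 1 / 707.11 ≈ 0.0014142
Gain = 20 log₁₀(0.0014142) ≈ -56.99 dB
∠G = 0.00° − 45.00° = -45.00°

-57.0 dB, -45.0°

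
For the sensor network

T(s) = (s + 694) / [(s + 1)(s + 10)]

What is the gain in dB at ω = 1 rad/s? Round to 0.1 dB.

33.8 dB

At s = jω = j1:
zero (s+694): 694 + j1 → |·| = √(694²+1²) = √481637 ≈ 694, ∠ = arctan(1/694) ≈ 0.08°
pole (s+1): 1 + j1 → |·| = √(1²+1²) = √2 ≈ 1.4142, ∠ = arctan(1/1) ≈ 45.00°
pole (s+10): 10 + j1 → |·| = √(10²+1²) = √101 ≈ 10.05, ∠ = arctan(1/10) ≈ 5.71°
|T| = 1 · 694 / 14.213 ≈ 48.829
Gain = 20 log₁₀(48.829) ≈ 33.77 dB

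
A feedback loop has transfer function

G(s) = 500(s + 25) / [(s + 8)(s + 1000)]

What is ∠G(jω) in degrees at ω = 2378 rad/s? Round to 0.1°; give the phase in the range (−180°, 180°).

At s = jω = j2378:
zero (s+25): 25 + j2378 → |·| = √(25²+2378²) = √5655509 ≈ 2378.1, ∠ = arctan(2378/25) ≈ 89.40°
pole (s+8): 8 + j2378 → |·| = √(8²+2378²) = √5654948 ≈ 2378, ∠ = arctan(2378/8) ≈ 89.81°
pole (s+1000): 1000 + j2378 → |·| = √(1000²+2378²) = √6654884 ≈ 2579.7, ∠ = arctan(2378/1000) ≈ 67.19°
∠G = 89.40° − 157.00° = -67.60°

-67.6°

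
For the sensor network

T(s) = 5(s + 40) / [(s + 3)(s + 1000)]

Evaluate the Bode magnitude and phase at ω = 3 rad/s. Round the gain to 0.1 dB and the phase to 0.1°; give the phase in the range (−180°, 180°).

At s = jω = j3:
zero (s+40): 40 + j3 → |·| = √(40²+3²) = √1609 ≈ 40.112, ∠ = arctan(3/40) ≈ 4.29°
pole (s+3): 3 + j3 → |·| = √(3²+3²) = √18 ≈ 4.2426, ∠ = arctan(3/3) ≈ 45.00°
pole (s+1000): 1000 + j3 → |·| = √(1000²+3²) = √1000009 ≈ 1000, ∠ = arctan(3/1000) ≈ 0.17°
|T| = 5 · 40.112 / 4242.6 ≈ 0.047273
Gain = 20 log₁₀(0.047273) ≈ -26.51 dB
∠T = 4.29° − 45.17° = -40.88°

-26.5 dB, -40.9°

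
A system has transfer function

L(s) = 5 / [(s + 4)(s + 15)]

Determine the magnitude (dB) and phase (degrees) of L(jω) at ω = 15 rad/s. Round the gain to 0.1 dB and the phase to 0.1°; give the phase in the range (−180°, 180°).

At s = jω = j15:
pole (s+4): 4 + j15 → |·| = √(4²+15²) = √241 ≈ 15.524, ∠ = arctan(15/4) ≈ 75.07°
pole (s+15): 15 + j15 → |·| = √(15²+15²) = √450 ≈ 21.213, ∠ = arctan(15/15) ≈ 45.00°
|L| = 5 / 329.31 ≈ 0.015183
Gain = 20 log₁₀(0.015183) ≈ -36.37 dB
∠L = 0.00° − 120.07° = -120.07°

-36.4 dB, -120.1°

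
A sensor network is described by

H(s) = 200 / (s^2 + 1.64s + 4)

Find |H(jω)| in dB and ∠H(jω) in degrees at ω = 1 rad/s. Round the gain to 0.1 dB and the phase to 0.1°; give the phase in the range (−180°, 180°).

35.3 dB, -28.7°

At s = jω = j1:
quadratic: (j1)² + 1.64·j1 + 4 = 3 + j1.64 → |·| ≈ 3.419, ∠ ≈ 28.66°
|H| = 200 / 3.419 ≈ 58.497
Gain = 20 log₁₀(58.497) ≈ 35.34 dB
∠H = 0.00° − 28.66° = -28.66°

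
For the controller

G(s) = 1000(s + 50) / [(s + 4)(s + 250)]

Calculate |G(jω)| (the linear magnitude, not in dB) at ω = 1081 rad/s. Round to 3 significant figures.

At s = jω = j1081:
zero (s+50): 50 + j1081 → |·| = √(50²+1081²) = √1171061 ≈ 1082.2, ∠ = arctan(1081/50) ≈ 87.35°
pole (s+4): 4 + j1081 → |·| = √(4²+1081²) = √1168577 ≈ 1081, ∠ = arctan(1081/4) ≈ 89.79°
pole (s+250): 250 + j1081 → |·| = √(250²+1081²) = √1231061 ≈ 1109.5, ∠ = arctan(1081/250) ≈ 76.98°
|G| = 1000 · 1082.2 / 1.1994e+06 ≈ 0.90228

0.902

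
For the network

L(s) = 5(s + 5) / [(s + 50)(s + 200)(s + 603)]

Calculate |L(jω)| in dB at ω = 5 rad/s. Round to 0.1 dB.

At s = jω = j5:
zero (s+5): 5 + j5 → |·| = √(5²+5²) = √50 ≈ 7.0711, ∠ = arctan(5/5) ≈ 45.00°
pole (s+50): 50 + j5 → |·| = √(50²+5²) = √2525 ≈ 50.249, ∠ = arctan(5/50) ≈ 5.71°
pole (s+200): 200 + j5 → |·| = √(200²+5²) = √40025 ≈ 200.06, ∠ = arctan(5/200) ≈ 1.43°
pole (s+603): 603 + j5 → |·| = √(603²+5²) = √363634 ≈ 603.02, ∠ = arctan(5/603) ≈ 0.48°
|L| = 5 · 7.0711 / 6.062e+06 ≈ 5.8323e-06
Gain = 20 log₁₀(5.8323e-06) ≈ -104.68 dB

-104.7 dB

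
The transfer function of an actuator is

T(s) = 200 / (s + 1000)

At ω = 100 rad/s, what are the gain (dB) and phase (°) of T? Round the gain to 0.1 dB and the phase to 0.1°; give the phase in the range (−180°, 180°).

At s = jω = j100:
pole (s+1000): 1000 + j100 → |·| = √(1000²+100²) = √1010000 ≈ 1005, ∠ = arctan(100/1000) ≈ 5.71°
|T| = 200 / 1005 ≈ 0.199
Gain = 20 log₁₀(0.199) ≈ -14.02 dB
∠T = 0.00° − 5.71° = -5.71°

-14.0 dB, -5.7°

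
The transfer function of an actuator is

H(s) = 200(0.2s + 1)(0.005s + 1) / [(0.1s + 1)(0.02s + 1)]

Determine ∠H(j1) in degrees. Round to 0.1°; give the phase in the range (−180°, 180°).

At ω = 1 rad/s:
zero (1 + j1·0.2) = 1 + j0.2 → |·| ≈ 1.0198, ∠ ≈ 11.31°
zero (1 + j1·0.005) = 1 + j0.005 → |·| ≈ 1, ∠ ≈ 0.29°
pole (1 + j1·0.1) = 1 + j0.1 → |·| ≈ 1.005, ∠ ≈ 5.71°
pole (1 + j1·0.02) = 1 + j0.02 → |·| ≈ 1.0002, ∠ ≈ 1.15°
∠H = (11.31° + 0.29°) − (5.71° + 1.15°) = 4.74°

4.7°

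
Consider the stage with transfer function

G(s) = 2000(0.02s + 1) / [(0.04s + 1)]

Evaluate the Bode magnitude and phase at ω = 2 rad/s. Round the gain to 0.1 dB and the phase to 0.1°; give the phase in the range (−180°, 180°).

At ω = 2 rad/s:
zero (1 + j2·0.02) = 1 + j0.04 → |·| ≈ 1.0008, ∠ ≈ 2.29°
pole (1 + j2·0.04) = 1 + j0.08 → |·| ≈ 1.0032, ∠ ≈ 4.57°
|G| = 2000 · 1.0008 / (1.0032) ≈ 1995.2
Gain = 20 log₁₀(1995.2) ≈ 66.00 dB
∠G = (2.29°) − (4.57°) = -2.28°

66.0 dB, -2.3°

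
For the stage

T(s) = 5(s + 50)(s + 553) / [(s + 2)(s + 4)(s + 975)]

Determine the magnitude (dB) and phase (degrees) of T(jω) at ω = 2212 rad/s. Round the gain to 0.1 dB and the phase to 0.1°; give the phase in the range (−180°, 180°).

-53.4 dB, -81.4°

At s = jω = j2212:
zero (s+50): 50 + j2212 → |·| = √(50²+2212²) = √4895444 ≈ 2212.6, ∠ = arctan(2212/50) ≈ 88.71°
zero (s+553): 553 + j2212 → |·| = √(553²+2212²) = √5198753 ≈ 2280.1, ∠ = arctan(2212/553) ≈ 75.96°
pole (s+2): 2 + j2212 → |·| = √(2²+2212²) = √4892948 ≈ 2212, ∠ = arctan(2212/2) ≈ 89.95°
pole (s+4): 4 + j2212 → |·| = √(4²+2212²) = √4892960 ≈ 2212, ∠ = arctan(2212/4) ≈ 89.90°
pole (s+975): 975 + j2212 → |·| = √(975²+2212²) = √5843569 ≈ 2417.3, ∠ = arctan(2212/975) ≈ 66.21°
|T| = 5 · 5.0449e+06 / 1.1828e+10 ≈ 0.0021326
Gain = 20 log₁₀(0.0021326) ≈ -53.42 dB
∠T = 164.67° − 246.06° = -81.39°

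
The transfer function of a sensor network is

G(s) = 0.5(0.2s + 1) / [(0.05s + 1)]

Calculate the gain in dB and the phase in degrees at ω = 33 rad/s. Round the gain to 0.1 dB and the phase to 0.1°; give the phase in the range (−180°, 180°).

At ω = 33 rad/s:
zero (1 + j33·0.2) = 1 + j6.6 → |·| ≈ 6.6753, ∠ ≈ 81.38°
pole (1 + j33·0.05) = 1 + j1.65 → |·| ≈ 1.9294, ∠ ≈ 58.78°
|G| = 0.5 · 6.6753 / (1.9294) ≈ 1.7299
Gain = 20 log₁₀(1.7299) ≈ 4.76 dB
∠G = (81.38°) − (58.78°) = 22.60°

4.8 dB, 22.6°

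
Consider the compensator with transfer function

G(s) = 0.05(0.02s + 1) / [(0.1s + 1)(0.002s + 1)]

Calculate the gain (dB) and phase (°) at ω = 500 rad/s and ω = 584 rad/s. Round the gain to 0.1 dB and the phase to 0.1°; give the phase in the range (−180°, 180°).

ω = 500: -43.0 dB, -49.6°; ω = 584: -43.7 dB, -53.3°

At ω = 500 rad/s:
zero (1 + j500·0.02) = 1 + j10 → |·| ≈ 10.05, ∠ ≈ 84.29°
pole (1 + j500·0.1) = 1 + j50 → |·| ≈ 50.01, ∠ ≈ 88.85°
pole (1 + j500·0.002) = 1 + j1 → |·| ≈ 1.4142, ∠ ≈ 45.00°
|G| = 0.05 · 10.05 / (50.01 · 1.4142) ≈ 0.0071051
Gain = 20 log₁₀(0.0071051) ≈ -42.97 dB
∠G = (84.29°) − (88.85° + 45.00°) = -49.56°

At ω = 584 rad/s:
zero (1 + j584·0.02) = 1 + j11.68 → |·| ≈ 11.723, ∠ ≈ 85.11°
pole (1 + j584·0.1) = 1 + j58.4 → |·| ≈ 58.409, ∠ ≈ 89.02°
pole (1 + j584·0.002) = 1 + j1.168 → |·| ≈ 1.5376, ∠ ≈ 49.43°
|G| = 0.05 · 11.723 / (58.409 · 1.5376) ≈ 0.0065266
Gain = 20 log₁₀(0.0065266) ≈ -43.71 dB
∠G = (85.11°) − (89.02° + 49.43°) = -53.34°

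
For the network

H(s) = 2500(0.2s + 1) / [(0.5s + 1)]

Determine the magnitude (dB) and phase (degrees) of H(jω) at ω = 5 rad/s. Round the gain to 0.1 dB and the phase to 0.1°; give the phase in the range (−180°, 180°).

62.4 dB, -23.2°

At ω = 5 rad/s:
zero (1 + j5·0.2) = 1 + j1 → |·| ≈ 1.4142, ∠ ≈ 45.00°
pole (1 + j5·0.5) = 1 + j2.5 → |·| ≈ 2.6926, ∠ ≈ 68.20°
|H| = 2500 · 1.4142 / (2.6926) ≈ 1313
Gain = 20 log₁₀(1313) ≈ 62.37 dB
∠H = (45.00°) − (68.20°) = -23.20°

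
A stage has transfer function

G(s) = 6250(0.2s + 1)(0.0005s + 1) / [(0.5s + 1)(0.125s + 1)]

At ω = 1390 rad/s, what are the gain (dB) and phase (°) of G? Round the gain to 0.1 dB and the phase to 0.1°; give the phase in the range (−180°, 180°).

24.9 dB, -55.0°

At ω = 1390 rad/s:
zero (1 + j1390·0.2) = 1 + j278 → |·| ≈ 278, ∠ ≈ 89.79°
zero (1 + j1390·0.0005) = 1 + j0.695 → |·| ≈ 1.2178, ∠ ≈ 34.80°
pole (1 + j1390·0.5) = 1 + j695 → |·| ≈ 695, ∠ ≈ 89.92°
pole (1 + j1390·0.125) = 1 + j173.75 → |·| ≈ 173.75, ∠ ≈ 89.67°
|G| = 6250 · 278 · 1.2178 / (695 · 173.75) ≈ 17.522
Gain = 20 log₁₀(17.522) ≈ 24.87 dB
∠G = (89.79° + 34.80°) − (89.92° + 89.67°) = -55.00°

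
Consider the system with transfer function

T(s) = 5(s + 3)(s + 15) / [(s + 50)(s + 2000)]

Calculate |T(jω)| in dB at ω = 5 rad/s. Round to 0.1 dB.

-46.8 dB

At s = jω = j5:
zero (s+3): 3 + j5 → |·| = √(3²+5²) = √34 ≈ 5.831, ∠ = arctan(5/3) ≈ 59.04°
zero (s+15): 15 + j5 → |·| = √(15²+5²) = √250 ≈ 15.811, ∠ = arctan(5/15) ≈ 18.43°
pole (s+50): 50 + j5 → |·| = √(50²+5²) = √2525 ≈ 50.249, ∠ = arctan(5/50) ≈ 5.71°
pole (s+2000): 2000 + j5 → |·| = √(2000²+5²) = √4000025 ≈ 2000, ∠ = arctan(5/2000) ≈ 0.14°
|T| = 5 · 92.194 / 1.005e+05 ≈ 0.0045868
Gain = 20 log₁₀(0.0045868) ≈ -46.77 dB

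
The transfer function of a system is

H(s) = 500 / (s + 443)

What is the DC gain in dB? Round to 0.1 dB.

H(0) = 500 / 443 ≈ 1.1287
20 log₁₀(1.1287) ≈ 1.05 dB

1.1 dB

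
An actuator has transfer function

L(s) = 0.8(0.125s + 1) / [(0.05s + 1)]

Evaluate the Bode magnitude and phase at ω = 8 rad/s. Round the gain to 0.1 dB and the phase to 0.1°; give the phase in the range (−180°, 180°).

At ω = 8 rad/s:
zero (1 + j8·0.125) = 1 + j1 → |·| ≈ 1.4142, ∠ ≈ 45.00°
pole (1 + j8·0.05) = 1 + j0.4 → |·| ≈ 1.077, ∠ ≈ 21.80°
|L| = 0.8 · 1.4142 / (1.077) ≈ 1.0505
Gain = 20 log₁₀(1.0505) ≈ 0.43 dB
∠L = (45.00°) − (21.80°) = 23.20°

0.4 dB, 23.2°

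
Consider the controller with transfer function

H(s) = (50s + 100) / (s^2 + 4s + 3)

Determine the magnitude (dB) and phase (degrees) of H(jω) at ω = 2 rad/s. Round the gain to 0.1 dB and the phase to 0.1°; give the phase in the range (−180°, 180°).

Substitute s = j2:
Numerator: 50(j2) + 100 = 100 + j100
Denominator: (j2)^2 + 4(j2) + 3 = -1 + j8
|N| = √(100² + 100²) ≈ 141.42, ∠N ≈ 45.00°
|D| = √(1² + 8²) ≈ 8.0623, ∠D ≈ 97.13°
|H| = 141.42 / 8.0623 ≈ 17.541
Gain = 20 log₁₀(17.541) ≈ 24.88 dB
∠H = 45.00° − 97.13° = -52.13°

24.9 dB, -52.1°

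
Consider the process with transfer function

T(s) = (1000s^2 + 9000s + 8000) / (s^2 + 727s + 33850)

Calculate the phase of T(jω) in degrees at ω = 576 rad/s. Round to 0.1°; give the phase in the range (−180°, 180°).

53.7°

Substitute s = j576:
Numerator: 1000(j576)^2 + 9000(j576) + 8000 = -331768000 + j5184000
Denominator: (j576)^2 + 727(j576) + 33850 = -297926 + j418752
|N| = √(331768000² + 5184000²) ≈ 3.3181e+08, ∠N ≈ 179.10°
|D| = √(297926² + 418752²) ≈ 5.1392e+05, ∠D ≈ 125.43°
∠T = 179.10° − 125.43° = 53.67°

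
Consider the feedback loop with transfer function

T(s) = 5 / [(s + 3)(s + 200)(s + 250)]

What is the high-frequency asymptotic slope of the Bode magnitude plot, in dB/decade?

Each pole contributes −20 dB/decade at high frequency; each zero contributes +20 dB/decade.
Net: 0 zero(s) − 3 pole(s) → -60 dB/decade.

-60 dB/decade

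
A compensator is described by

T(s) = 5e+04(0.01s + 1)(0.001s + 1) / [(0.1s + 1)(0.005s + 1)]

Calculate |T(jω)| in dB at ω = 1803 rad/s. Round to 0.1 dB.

61.1 dB

At ω = 1803 rad/s:
zero (1 + j1803·0.01) = 1 + j18.03 → |·| ≈ 18.058, ∠ ≈ 86.83°
zero (1 + j1803·0.001) = 1 + j1.803 → |·| ≈ 2.0617, ∠ ≈ 60.99°
pole (1 + j1803·0.1) = 1 + j180.3 → |·| ≈ 180.3, ∠ ≈ 89.68°
pole (1 + j1803·0.005) = 1 + j9.015 → |·| ≈ 9.0703, ∠ ≈ 83.67°
|T| = 5e+04 · 18.058 · 2.0617 / (180.3 · 9.0703) ≈ 1138.3
Gain = 20 log₁₀(1138.3) ≈ 61.13 dB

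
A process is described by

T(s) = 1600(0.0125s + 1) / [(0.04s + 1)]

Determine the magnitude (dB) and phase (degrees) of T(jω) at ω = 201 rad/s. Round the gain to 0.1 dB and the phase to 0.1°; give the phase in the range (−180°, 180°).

At ω = 201 rad/s:
zero (1 + j201·0.0125) = 1 + j2.5125 → |·| ≈ 2.7042, ∠ ≈ 68.30°
pole (1 + j201·0.04) = 1 + j8.04 → |·| ≈ 8.102, ∠ ≈ 82.91°
|T| = 1600 · 2.7042 / (8.102) ≈ 534.03
Gain = 20 log₁₀(534.03) ≈ 54.55 dB
∠T = (68.30°) − (82.91°) = -14.61°

54.6 dB, -14.6°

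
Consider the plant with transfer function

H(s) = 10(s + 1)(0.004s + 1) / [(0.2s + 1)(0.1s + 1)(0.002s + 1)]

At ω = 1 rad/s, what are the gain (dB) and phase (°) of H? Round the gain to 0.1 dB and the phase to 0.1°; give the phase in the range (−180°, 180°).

At ω = 1 rad/s:
zero (1 + j1·1) = 1 + j1 → |·| ≈ 1.4142, ∠ ≈ 45.00°
zero (1 + j1·0.004) = 1 + j0.004 → |·| ≈ 1, ∠ ≈ 0.23°
pole (1 + j1·0.2) = 1 + j0.2 → |·| ≈ 1.0198, ∠ ≈ 11.31°
pole (1 + j1·0.1) = 1 + j0.1 → |·| ≈ 1.005, ∠ ≈ 5.71°
pole (1 + j1·0.002) = 1 + j0.002 → |·| ≈ 1, ∠ ≈ 0.11°
|H| = 10 · 1.4142 · 1 / (1.0198 · 1.005 · 1) ≈ 13.798
Gain = 20 log₁₀(13.798) ≈ 22.80 dB
∠H = (45.00° + 0.23°) − (11.31° + 5.71° + 0.11°) = 28.10°

22.8 dB, 28.1°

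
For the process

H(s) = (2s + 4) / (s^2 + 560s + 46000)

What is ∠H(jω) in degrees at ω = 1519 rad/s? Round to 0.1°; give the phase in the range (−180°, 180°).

-69.5°

Substitute s = j1519:
Numerator: 2(j1519) + 4 = 4 + j3038
Denominator: (j1519)^2 + 560(j1519) + 46000 = -2261361 + j850640
|N| = √(4² + 3038²) ≈ 3038, ∠N ≈ 89.92°
|D| = √(2261361² + 850640²) ≈ 2.4161e+06, ∠D ≈ 159.39°
∠H = 89.92° − 159.39° = -69.47°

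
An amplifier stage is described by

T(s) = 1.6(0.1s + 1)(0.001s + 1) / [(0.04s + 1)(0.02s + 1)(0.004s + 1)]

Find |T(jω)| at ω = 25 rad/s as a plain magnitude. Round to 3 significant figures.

At ω = 25 rad/s:
zero (1 + j25·0.1) = 1 + j2.5 → |·| ≈ 2.6926, ∠ ≈ 68.20°
zero (1 + j25·0.001) = 1 + j0.025 → |·| ≈ 1.0003, ∠ ≈ 1.43°
pole (1 + j25·0.04) = 1 + j1 → |·| ≈ 1.4142, ∠ ≈ 45.00°
pole (1 + j25·0.02) = 1 + j0.5 → |·| ≈ 1.118, ∠ ≈ 26.57°
pole (1 + j25·0.004) = 1 + j0.1 → |·| ≈ 1.005, ∠ ≈ 5.71°
|T| = 1.6 · 2.6926 · 1.0003 / (1.4142 · 1.118 · 1.005) ≈ 2.7121

2.71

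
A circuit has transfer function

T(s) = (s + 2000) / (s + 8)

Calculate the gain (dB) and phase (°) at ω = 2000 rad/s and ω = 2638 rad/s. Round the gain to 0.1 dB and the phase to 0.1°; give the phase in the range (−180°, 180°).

Substitute s = j2000:
Numerator: (j2000) + 2000 = 2000 + j2000
Denominator: (j2000) + 8 = 8 + j2000
|N| = √(2000² + 2000²) ≈ 2828.4, ∠N ≈ 45.00°
|D| = √(8² + 2000²) ≈ 2000, ∠D ≈ 89.77°
|T| = 2828.4 / 2000 ≈ 1.4142
Gain = 20 log₁₀(1.4142) ≈ 3.01 dB
∠T = 45.00° − 89.77° = -44.77°

Substitute s = j2638:
Numerator: (j2638) + 2000 = 2000 + j2638
Denominator: (j2638) + 8 = 8 + j2638
|N| = √(2000² + 2638²) ≈ 3310.4, ∠N ≈ 52.83°
|D| = √(8² + 2638²) ≈ 2638, ∠D ≈ 89.83°
|T| = 3310.4 / 2638 ≈ 1.2549
Gain = 20 log₁₀(1.2549) ≈ 1.97 dB
∠T = 52.83° − 89.83° = -37.00°

ω = 2000: 3.0 dB, -44.8°; ω = 2638: 2.0 dB, -37.0°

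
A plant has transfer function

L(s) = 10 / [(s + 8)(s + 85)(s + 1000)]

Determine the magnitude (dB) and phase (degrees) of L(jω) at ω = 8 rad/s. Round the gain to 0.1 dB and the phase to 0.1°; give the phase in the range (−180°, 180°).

At s = jω = j8:
pole (s+8): 8 + j8 → |·| = √(8²+8²) = √128 ≈ 11.314, ∠ = arctan(8/8) ≈ 45.00°
pole (s+85): 85 + j8 → |·| = √(85²+8²) = √7289 ≈ 85.376, ∠ = arctan(8/85) ≈ 5.38°
pole (s+1000): 1000 + j8 → |·| = √(1000²+8²) = √1000064 ≈ 1000, ∠ = arctan(8/1000) ≈ 0.46°
|L| = 10 / 9.6594e+05 ≈ 1.0353e-05
Gain = 20 log₁₀(1.0353e-05) ≈ -99.70 dB
∠L = 0.00° − 50.84° = -50.84°

-99.7 dB, -50.8°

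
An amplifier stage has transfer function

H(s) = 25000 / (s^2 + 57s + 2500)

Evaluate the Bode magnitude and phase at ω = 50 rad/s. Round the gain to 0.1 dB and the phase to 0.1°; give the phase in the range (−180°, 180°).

18.9 dB, -90.0°

At s = jω = j50:
quadratic: (j50)² + 57·j50 + 2500 = 0 + j2850 → |·| ≈ 2850, ∠ ≈ 90.00°
|H| = 25000 / 2850 ≈ 8.7719
Gain = 20 log₁₀(8.7719) ≈ 18.86 dB
∠H = 0.00° − 90.00° = -90.00°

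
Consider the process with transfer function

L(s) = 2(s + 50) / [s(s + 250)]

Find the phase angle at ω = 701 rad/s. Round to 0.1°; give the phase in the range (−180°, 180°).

-74.5°

At s = jω = j701:
zero (s+50): 50 + j701 → |·| = √(50²+701²) = √493901 ≈ 702.78, ∠ = arctan(701/50) ≈ 85.92°
pole (s+250): 250 + j701 → |·| = √(250²+701²) = √553901 ≈ 744.25, ∠ = arctan(701/250) ≈ 70.37°
pole at origin: |s| = 701, ∠ = 90.00° (in denominator)
∠L = 85.92° − 160.37° = -74.45°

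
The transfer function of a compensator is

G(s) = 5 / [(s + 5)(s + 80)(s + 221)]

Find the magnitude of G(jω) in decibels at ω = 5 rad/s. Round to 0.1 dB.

At s = jω = j5:
pole (s+5): 5 + j5 → |·| = √(5²+5²) = √50 ≈ 7.0711, ∠ = arctan(5/5) ≈ 45.00°
pole (s+80): 80 + j5 → |·| = √(80²+5²) = √6425 ≈ 80.156, ∠ = arctan(5/80) ≈ 3.58°
pole (s+221): 221 + j5 → |·| = √(221²+5²) = √48866 ≈ 221.06, ∠ = arctan(5/221) ≈ 1.30°
|G| = 5 / 1.2529e+05 ≈ 3.9907e-05
Gain = 20 log₁₀(3.9907e-05) ≈ -87.98 dB

-88.0 dB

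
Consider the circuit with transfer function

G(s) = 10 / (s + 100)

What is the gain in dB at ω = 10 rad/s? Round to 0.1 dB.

Substitute s = j10:
Numerator: 10 = 10 + j0
Denominator: (j10) + 100 = 100 + j10
|N| = √(10² + 0²) ≈ 10, ∠N ≈ 0.00°
|D| = √(100² + 10²) ≈ 100.5, ∠D ≈ 5.71°
|G| = 10 / 100.5 ≈ 0.099502
Gain = 20 log₁₀(0.099502) ≈ -20.04 dB

-20.0 dB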